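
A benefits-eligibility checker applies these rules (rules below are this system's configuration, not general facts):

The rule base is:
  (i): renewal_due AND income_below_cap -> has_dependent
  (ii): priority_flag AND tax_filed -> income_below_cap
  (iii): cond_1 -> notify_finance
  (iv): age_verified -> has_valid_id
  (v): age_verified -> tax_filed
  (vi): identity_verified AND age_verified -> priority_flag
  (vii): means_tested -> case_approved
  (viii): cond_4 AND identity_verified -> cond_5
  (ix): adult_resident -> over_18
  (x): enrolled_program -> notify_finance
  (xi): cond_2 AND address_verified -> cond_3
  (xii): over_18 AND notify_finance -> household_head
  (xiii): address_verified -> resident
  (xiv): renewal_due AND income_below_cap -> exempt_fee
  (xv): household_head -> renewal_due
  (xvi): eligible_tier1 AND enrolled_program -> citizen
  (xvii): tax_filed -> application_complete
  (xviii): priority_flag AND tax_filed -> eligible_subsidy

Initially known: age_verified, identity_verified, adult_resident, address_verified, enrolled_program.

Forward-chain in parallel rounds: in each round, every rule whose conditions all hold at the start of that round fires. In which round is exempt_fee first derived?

Round 1 — (iv), (v), (vi), (ix), (x), (xiii), derive has_valid_id, tax_filed, priority_flag, over_18, notify_finance, resident.
Round 2 — (ii), (xii), (xvii), (xviii), derive income_below_cap, household_head, application_complete, eligible_subsidy.
Round 3 — (xv), derive renewal_due.
Round 4 — (i), (xiv), derive has_dependent, exempt_fee.
exempt_fee first appears in round 4.

4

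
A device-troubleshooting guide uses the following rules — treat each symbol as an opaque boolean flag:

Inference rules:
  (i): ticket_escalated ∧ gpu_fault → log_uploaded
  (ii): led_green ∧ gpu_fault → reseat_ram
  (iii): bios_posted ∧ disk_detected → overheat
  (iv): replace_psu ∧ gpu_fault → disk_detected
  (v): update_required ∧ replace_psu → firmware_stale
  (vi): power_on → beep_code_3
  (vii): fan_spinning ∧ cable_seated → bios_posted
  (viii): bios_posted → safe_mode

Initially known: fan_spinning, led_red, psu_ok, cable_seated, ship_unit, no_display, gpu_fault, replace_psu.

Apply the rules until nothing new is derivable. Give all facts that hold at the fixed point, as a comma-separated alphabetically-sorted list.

[1] (iv) [replace_psu ∧ gpu_fault → disk_detected]; (vii) [fan_spinning ∧ cable_seated → bios_posted]. ⇒ new: disk_detected, bios_posted.
[2] (iii) [bios_posted ∧ disk_detected → overheat]; (viii) [bios_posted → safe_mode]. ⇒ new: overheat, safe_mode.

bios_posted, cable_seated, disk_detected, fan_spinning, gpu_fault, led_red, no_display, overheat, psu_ok, replace_psu, safe_mode, ship_unit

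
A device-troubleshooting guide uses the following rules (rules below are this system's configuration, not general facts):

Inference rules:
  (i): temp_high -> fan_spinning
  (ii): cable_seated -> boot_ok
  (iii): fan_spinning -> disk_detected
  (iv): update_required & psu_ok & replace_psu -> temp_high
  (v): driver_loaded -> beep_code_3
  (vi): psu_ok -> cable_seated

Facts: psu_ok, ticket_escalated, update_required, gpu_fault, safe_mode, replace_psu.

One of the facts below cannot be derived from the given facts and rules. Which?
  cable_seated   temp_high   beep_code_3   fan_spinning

[1] (iv) [update_required & psu_ok & replace_psu -> temp_high]; (vi) [psu_ok -> cable_seated]. ⇒ new: temp_high, cable_seated.
[2] (i) [temp_high -> fan_spinning]; (ii) [cable_seated -> boot_ok]. ⇒ new: fan_spinning, boot_ok.
[3] (iii) [fan_spinning -> disk_detected]. ⇒ new: disk_detected.
Derived: temp_high (round 1), cable_seated (round 1), fan_spinning (round 2). beep_code_3 never appears in any round.

beep_code_3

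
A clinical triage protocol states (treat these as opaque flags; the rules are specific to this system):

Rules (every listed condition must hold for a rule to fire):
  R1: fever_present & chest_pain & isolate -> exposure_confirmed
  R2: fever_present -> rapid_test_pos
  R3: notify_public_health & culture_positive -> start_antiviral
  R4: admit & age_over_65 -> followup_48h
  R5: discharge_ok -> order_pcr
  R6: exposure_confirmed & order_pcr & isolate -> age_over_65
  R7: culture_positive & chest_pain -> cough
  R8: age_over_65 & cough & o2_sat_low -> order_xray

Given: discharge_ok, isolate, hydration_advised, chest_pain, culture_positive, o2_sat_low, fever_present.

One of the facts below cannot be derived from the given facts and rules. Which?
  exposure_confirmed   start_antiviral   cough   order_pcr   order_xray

[1] R1 [fever_present & chest_pain & isolate -> exposure_confirmed]; R2 [fever_present -> rapid_test_pos]; R5 [discharge_ok -> order_pcr]; R7 [culture_positive & chest_pain -> cough]. ⇒ new: exposure_confirmed, rapid_test_pos, order_pcr, cough.
[2] R6 [exposure_confirmed & order_pcr & isolate -> age_over_65]. ⇒ new: age_over_65.
[3] R8 [age_over_65 & cough & o2_sat_low -> order_xray]. ⇒ new: order_xray.
Derived: order_pcr (round 1), cough (round 1), exposure_confirmed (round 1), order_xray (round 3). start_antiviral never appears in any round.

start_antiviral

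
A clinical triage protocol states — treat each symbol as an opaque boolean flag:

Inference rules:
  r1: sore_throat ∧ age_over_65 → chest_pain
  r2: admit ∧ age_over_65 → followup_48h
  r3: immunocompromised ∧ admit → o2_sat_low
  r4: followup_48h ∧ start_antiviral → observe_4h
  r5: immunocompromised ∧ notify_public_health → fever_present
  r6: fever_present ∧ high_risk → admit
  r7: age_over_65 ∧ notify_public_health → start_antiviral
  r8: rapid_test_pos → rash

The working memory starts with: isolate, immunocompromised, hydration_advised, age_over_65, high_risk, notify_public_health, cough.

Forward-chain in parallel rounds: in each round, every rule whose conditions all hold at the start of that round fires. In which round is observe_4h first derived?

4

Round 1: r5 [immunocompromised ∧ notify_public_health → fever_present]; r7 [age_over_65 ∧ notify_public_health → start_antiviral]. New: fever_present, start_antiviral.
Round 2: r6 [fever_present ∧ high_risk → admit]. New: admit.
Round 3: r2 [admit ∧ age_over_65 → followup_48h]; r3 [immunocompromised ∧ admit → o2_sat_low]. New: followup_48h, o2_sat_low.
Round 4: r4 [followup_48h ∧ start_antiviral → observe_4h]. New: observe_4h.
observe_4h first appears in round 4.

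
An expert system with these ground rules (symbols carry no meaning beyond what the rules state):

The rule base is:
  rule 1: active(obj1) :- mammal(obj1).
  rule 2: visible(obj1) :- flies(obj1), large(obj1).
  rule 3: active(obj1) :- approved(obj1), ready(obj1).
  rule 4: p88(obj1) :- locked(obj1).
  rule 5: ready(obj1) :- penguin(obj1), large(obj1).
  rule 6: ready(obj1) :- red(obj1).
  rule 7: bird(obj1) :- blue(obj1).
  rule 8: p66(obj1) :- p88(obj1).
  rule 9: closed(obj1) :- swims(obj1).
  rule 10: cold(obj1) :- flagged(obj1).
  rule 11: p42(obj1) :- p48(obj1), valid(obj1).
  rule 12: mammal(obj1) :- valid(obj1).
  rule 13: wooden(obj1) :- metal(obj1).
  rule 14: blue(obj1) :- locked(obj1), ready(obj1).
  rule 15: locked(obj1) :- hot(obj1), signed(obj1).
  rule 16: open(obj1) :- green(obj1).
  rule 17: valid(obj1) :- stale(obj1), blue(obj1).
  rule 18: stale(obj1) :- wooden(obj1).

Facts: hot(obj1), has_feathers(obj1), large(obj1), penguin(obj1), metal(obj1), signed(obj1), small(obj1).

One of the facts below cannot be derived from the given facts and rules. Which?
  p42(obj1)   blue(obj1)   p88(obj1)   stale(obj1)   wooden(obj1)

Round 1 — rule 5, rule 13, rule 15, derive ready(obj1), wooden(obj1), locked(obj1).
Round 2 — rule 4, rule 14, rule 18, derive p88(obj1), blue(obj1), stale(obj1).
Round 3 — rule 7, rule 8, rule 17, derive bird(obj1), p66(obj1), valid(obj1).
Round 4 — rule 12, derive mammal(obj1).
Round 5 — rule 1, derive active(obj1).
Derived: p88(obj1) (round 2), wooden(obj1) (round 1), blue(obj1) (round 2), stale(obj1) (round 2). p42(obj1) never appears in any round.

p42(obj1)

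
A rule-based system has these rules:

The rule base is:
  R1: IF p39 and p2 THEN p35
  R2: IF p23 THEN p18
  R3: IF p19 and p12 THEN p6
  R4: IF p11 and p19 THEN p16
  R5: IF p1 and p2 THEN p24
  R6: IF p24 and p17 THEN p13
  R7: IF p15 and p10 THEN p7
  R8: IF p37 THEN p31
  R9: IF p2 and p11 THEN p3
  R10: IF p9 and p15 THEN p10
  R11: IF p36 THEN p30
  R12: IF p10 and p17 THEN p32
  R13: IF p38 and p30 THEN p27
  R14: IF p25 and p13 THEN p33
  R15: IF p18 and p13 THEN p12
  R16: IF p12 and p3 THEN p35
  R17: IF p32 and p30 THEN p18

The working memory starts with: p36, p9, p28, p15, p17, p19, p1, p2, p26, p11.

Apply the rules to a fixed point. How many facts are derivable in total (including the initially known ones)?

Round 1 — R4, R5, R9, R10, R11, derive p16, p24, p3, p10, p30.
Round 2 — R6, R7, R12, derive p13, p7, p32.
Round 3 — R17, derive p18.
Round 4 — R15, derive p12.
Round 5 — R3, R16, derive p6, p35.
Closure: {p1, p10, p11, p12, p13, p15, p16, p17, p18, p19, p2, p24, p26, p28, p3, p30, p32, p35, p36, p6, p7, p9} — 22 facts.

22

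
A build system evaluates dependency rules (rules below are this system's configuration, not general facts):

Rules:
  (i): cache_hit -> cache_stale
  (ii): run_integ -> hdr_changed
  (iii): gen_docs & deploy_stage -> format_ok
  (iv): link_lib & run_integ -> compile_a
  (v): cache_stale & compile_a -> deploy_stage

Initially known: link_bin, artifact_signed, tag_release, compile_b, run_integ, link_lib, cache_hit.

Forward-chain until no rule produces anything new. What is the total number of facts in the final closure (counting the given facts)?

11

Round 1: (i) [cache_hit -> cache_stale]; (ii) [run_integ -> hdr_changed]; (iv) [link_lib & run_integ -> compile_a]. Adds cache_stale, hdr_changed, compile_a.
Round 2: (v) [cache_stale & compile_a -> deploy_stage]. Adds deploy_stage.
Closure: {artifact_signed, cache_hit, cache_stale, compile_a, compile_b, deploy_stage, hdr_changed, link_bin, link_lib, run_integ, tag_release} — 11 facts.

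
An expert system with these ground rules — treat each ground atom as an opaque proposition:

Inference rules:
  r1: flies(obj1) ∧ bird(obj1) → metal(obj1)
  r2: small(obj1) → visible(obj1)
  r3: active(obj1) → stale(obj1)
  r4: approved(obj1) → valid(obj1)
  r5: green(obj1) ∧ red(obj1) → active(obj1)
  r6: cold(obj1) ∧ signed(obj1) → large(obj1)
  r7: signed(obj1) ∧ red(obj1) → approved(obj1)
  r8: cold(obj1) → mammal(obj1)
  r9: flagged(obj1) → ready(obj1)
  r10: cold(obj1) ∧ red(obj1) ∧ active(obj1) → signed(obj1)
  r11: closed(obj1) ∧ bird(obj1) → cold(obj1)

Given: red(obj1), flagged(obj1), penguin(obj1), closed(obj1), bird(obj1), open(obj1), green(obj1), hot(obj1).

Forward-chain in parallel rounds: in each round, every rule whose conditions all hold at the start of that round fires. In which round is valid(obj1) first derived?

4

[1] r5 [green(obj1) ∧ red(obj1) → active(obj1)]; r9 [flagged(obj1) → ready(obj1)]; r11 [closed(obj1) ∧ bird(obj1) → cold(obj1)]. ⇒ new: active(obj1), ready(obj1), cold(obj1).
[2] r3 [active(obj1) → stale(obj1)]; r8 [cold(obj1) → mammal(obj1)]; r10 [cold(obj1) ∧ red(obj1) ∧ active(obj1) → signed(obj1)]. ⇒ new: stale(obj1), mammal(obj1), signed(obj1).
[3] r6 [cold(obj1) ∧ signed(obj1) → large(obj1)]; r7 [signed(obj1) ∧ red(obj1) → approved(obj1)]. ⇒ new: large(obj1), approved(obj1).
[4] r4 [approved(obj1) → valid(obj1)]. ⇒ new: valid(obj1).
valid(obj1) first appears in round 4.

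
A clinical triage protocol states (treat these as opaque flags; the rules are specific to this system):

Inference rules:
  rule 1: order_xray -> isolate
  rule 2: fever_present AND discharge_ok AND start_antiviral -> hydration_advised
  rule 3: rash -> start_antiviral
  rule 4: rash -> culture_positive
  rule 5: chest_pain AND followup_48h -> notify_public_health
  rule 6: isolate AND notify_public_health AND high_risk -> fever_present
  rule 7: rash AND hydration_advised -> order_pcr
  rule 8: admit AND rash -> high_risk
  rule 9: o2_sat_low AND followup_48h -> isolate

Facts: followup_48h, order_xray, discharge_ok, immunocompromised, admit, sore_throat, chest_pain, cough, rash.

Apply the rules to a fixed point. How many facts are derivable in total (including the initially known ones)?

17

Round 1 — rule 1, rule 3, rule 4, rule 5, rule 8, derive isolate, start_antiviral, culture_positive, notify_public_health, high_risk.
Round 2 — rule 6, derive fever_present.
Round 3 — rule 2, derive hydration_advised.
Round 4 — rule 7, derive order_pcr.
Closure: {admit, chest_pain, cough, culture_positive, discharge_ok, fever_present, followup_48h, high_risk, hydration_advised, immunocompromised, isolate, notify_public_health, order_pcr, order_xray, rash, sore_throat, start_antiviral} — 17 facts.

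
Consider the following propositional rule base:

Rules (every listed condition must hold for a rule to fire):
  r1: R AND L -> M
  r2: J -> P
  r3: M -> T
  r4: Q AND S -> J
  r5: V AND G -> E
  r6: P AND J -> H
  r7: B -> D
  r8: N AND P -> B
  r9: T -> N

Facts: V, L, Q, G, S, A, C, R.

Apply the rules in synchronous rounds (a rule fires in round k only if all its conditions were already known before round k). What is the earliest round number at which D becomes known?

[1] r1 [R AND L -> M]; r4 [Q AND S -> J]; r5 [V AND G -> E]. ⇒ new: M, J, E.
[2] r2 [J -> P]; r3 [M -> T]. ⇒ new: P, T.
[3] r6 [P AND J -> H]; r9 [T -> N]. ⇒ new: H, N.
[4] r8 [N AND P -> B]. ⇒ new: B.
[5] r7 [B -> D]. ⇒ new: D.
D first appears in round 5.

5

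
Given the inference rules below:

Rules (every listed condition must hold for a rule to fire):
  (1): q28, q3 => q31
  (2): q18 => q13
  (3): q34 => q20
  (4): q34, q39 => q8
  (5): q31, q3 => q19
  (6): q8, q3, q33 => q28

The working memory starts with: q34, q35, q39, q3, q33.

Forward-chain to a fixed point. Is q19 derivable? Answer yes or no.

Round 1: (3) [q34 => q20]; (4) [q34, q39 => q8]. Adds q20, q8.
Round 2: (6) [q8, q3, q33 => q28]. Adds q28.
Round 3: (1) [q28, q3 => q31]. Adds q31.
Round 4: (5) [q31, q3 => q19]. Adds q19.
q19 appears in round 4, so it is derivable.

yes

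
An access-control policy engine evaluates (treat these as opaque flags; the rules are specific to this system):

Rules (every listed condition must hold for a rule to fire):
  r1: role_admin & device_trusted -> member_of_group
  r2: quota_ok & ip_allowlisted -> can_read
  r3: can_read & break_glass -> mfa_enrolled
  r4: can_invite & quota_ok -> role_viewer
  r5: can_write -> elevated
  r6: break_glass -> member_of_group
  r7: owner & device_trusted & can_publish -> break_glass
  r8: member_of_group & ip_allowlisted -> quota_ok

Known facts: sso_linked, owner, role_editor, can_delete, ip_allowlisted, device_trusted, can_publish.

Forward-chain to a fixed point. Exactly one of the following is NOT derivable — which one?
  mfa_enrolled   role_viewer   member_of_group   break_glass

role_viewer

Round 1: r7 [owner & device_trusted & can_publish -> break_glass]. New: break_glass.
Round 2: r6 [break_glass -> member_of_group]. New: member_of_group.
Round 3: r8 [member_of_group & ip_allowlisted -> quota_ok]. New: quota_ok.
Round 4: r2 [quota_ok & ip_allowlisted -> can_read]. New: can_read.
Round 5: r3 [can_read & break_glass -> mfa_enrolled]. New: mfa_enrolled.
Derived: member_of_group (round 2), break_glass (round 1), mfa_enrolled (round 5). role_viewer never appears in any round.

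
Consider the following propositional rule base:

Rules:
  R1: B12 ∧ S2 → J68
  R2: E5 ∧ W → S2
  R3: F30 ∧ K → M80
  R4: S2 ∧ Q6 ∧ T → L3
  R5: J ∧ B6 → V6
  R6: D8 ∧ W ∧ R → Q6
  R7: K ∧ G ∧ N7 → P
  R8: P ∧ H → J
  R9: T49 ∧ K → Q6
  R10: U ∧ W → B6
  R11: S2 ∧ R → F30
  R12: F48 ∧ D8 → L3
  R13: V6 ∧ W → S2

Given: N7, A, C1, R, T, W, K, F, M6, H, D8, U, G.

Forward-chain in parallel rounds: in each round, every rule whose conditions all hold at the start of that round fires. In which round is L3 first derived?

Round 1: R6 [D8 ∧ W ∧ R → Q6]; R7 [K ∧ G ∧ N7 → P]; R10 [U ∧ W → B6]. Adds Q6, P, B6.
Round 2: R8 [P ∧ H → J]. Adds J.
Round 3: R5 [J ∧ B6 → V6]. Adds V6.
Round 4: R13 [V6 ∧ W → S2]. Adds S2.
Round 5: R4 [S2 ∧ Q6 ∧ T → L3]; R11 [S2 ∧ R → F30]. Adds L3, F30.
L3 first appears in round 5.

5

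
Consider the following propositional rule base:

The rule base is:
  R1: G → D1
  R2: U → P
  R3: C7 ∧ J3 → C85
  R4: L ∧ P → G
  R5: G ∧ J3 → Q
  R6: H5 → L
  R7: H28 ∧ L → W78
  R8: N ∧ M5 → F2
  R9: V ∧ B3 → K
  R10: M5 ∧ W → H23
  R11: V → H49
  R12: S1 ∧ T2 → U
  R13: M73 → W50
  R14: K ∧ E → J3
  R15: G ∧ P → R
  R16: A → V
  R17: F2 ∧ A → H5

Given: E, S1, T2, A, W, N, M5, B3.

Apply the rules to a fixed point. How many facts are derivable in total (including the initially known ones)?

[1] R8 [N ∧ M5 → F2]; R10 [M5 ∧ W → H23]; R12 [S1 ∧ T2 → U]; R16 [A → V]. ⇒ new: F2, H23, U, V.
[2] R2 [U → P]; R9 [V ∧ B3 → K]; R11 [V → H49]; R17 [F2 ∧ A → H5]. ⇒ new: P, K, H49, H5.
[3] R6 [H5 → L]; R14 [K ∧ E → J3]. ⇒ new: L, J3.
[4] R4 [L ∧ P → G]. ⇒ new: G.
[5] R1 [G → D1]; R5 [G ∧ J3 → Q]; R15 [G ∧ P → R]. ⇒ new: D1, Q, R.
Closure: {A, B3, D1, E, F2, G, H23, H49, H5, J3, K, L, M5, N, P, Q, R, S1, T2, U, V, W} — 22 facts.

22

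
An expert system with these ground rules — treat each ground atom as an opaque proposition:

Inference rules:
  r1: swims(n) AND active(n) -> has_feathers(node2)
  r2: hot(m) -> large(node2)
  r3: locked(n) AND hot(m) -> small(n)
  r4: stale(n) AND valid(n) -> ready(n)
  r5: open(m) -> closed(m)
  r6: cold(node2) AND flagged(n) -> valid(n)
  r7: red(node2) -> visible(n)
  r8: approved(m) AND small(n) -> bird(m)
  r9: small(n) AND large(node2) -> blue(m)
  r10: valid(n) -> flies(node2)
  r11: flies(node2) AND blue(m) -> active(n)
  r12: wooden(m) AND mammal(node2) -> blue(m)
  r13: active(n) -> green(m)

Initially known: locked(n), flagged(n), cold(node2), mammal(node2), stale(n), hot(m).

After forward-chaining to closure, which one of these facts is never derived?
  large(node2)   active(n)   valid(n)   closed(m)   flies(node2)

closed(m)

Round 1 — r2, r3, r6, derive large(node2), small(n), valid(n).
Round 2 — r4, r9, r10, derive ready(n), blue(m), flies(node2).
Round 3 — r11, derive active(n).
Round 4 — r13, derive green(m).
Derived: active(n) (round 3), flies(node2) (round 2), valid(n) (round 1), large(node2) (round 1). closed(m) never appears in any round.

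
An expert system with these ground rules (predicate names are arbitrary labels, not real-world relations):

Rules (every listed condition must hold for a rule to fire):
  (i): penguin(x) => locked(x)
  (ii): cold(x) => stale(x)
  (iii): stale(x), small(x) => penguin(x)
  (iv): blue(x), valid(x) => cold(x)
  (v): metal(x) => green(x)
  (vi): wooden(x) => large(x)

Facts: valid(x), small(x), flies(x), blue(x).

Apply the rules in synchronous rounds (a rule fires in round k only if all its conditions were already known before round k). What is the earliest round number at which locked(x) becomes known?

Round 1 fires (iv), giving cold(x).
Round 2 fires (ii), giving stale(x).
Round 3 fires (iii), giving penguin(x).
Round 4 fires (i), giving locked(x).
locked(x) first appears in round 4.

4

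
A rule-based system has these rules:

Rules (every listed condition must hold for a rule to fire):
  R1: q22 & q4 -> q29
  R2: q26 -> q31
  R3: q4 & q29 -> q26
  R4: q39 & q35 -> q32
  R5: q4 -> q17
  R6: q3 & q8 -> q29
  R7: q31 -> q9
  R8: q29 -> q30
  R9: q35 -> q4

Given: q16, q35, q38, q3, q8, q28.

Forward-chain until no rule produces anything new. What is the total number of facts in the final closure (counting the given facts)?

13

Round 1 fires R6, R9, giving q29, q4.
Round 2 fires R3, R5, R8, giving q26, q17, q30.
Round 3 fires R2, giving q31.
Round 4 fires R7, giving q9.
Closure: {q16, q17, q26, q28, q29, q3, q30, q31, q35, q38, q4, q8, q9} — 13 facts.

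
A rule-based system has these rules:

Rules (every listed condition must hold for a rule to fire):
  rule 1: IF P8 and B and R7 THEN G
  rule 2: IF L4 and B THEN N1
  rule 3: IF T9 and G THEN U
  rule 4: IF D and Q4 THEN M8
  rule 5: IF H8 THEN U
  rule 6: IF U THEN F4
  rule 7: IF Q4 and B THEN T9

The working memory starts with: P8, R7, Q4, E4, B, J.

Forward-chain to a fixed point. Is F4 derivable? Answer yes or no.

yes

Round 1 — rule 1, rule 7, derive G, T9.
Round 2 — rule 3, derive U.
Round 3 — rule 6, derive F4.
F4 appears in round 3, so it is derivable.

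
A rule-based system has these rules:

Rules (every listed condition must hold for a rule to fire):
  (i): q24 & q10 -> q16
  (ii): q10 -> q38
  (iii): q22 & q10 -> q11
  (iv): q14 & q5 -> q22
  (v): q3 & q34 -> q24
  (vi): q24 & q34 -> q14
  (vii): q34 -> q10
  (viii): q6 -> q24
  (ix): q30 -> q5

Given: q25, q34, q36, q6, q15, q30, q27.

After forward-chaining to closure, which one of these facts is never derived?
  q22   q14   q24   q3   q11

q3

[1] (vii) [q34 -> q10]; (viii) [q6 -> q24]; (ix) [q30 -> q5]. ⇒ new: q10, q24, q5.
[2] (i) [q24 & q10 -> q16]; (ii) [q10 -> q38]; (vi) [q24 & q34 -> q14]. ⇒ new: q16, q38, q14.
[3] (iv) [q14 & q5 -> q22]. ⇒ new: q22.
[4] (iii) [q22 & q10 -> q11]. ⇒ new: q11.
Derived: q11 (round 4), q24 (round 1), q14 (round 2), q22 (round 3). q3 never appears in any round.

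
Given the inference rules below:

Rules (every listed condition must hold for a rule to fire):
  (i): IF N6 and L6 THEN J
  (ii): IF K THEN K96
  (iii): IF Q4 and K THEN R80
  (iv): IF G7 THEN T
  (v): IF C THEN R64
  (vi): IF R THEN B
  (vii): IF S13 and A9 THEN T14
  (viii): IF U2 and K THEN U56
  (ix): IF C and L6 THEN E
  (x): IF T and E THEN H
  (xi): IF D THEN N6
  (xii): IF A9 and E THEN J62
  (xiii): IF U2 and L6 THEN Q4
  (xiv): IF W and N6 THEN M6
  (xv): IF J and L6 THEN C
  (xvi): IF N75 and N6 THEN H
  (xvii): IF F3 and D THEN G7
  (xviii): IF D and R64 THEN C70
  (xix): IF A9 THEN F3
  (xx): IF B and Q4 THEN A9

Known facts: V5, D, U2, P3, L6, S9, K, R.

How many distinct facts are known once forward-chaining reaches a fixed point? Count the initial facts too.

25

Round 1: (ii) [IF K THEN K96]; (vi) [IF R THEN B]; (viii) [IF U2 and K THEN U56]; (xi) [IF D THEN N6]; (xiii) [IF U2 and L6 THEN Q4]. Adds K96, B, U56, N6, Q4.
Round 2: (i) [IF N6 and L6 THEN J]; (iii) [IF Q4 and K THEN R80]; (xx) [IF B and Q4 THEN A9]. Adds J, R80, A9.
Round 3: (xv) [IF J and L6 THEN C]; (xix) [IF A9 THEN F3]. Adds C, F3.
Round 4: (v) [IF C THEN R64]; (ix) [IF C and L6 THEN E]; (xvii) [IF F3 and D THEN G7]. Adds R64, E, G7.
Round 5: (iv) [IF G7 THEN T]; (xii) [IF A9 and E THEN J62]; (xviii) [IF D and R64 THEN C70]. Adds T, J62, C70.
Round 6: (x) [IF T and E THEN H]. Adds H.
Closure: {A9, B, C, C70, D, E, F3, G7, H, J, J62, K, K96, L6, N6, P3, Q4, R, R64, R80, S9, T, U2, U56, V5} — 25 facts.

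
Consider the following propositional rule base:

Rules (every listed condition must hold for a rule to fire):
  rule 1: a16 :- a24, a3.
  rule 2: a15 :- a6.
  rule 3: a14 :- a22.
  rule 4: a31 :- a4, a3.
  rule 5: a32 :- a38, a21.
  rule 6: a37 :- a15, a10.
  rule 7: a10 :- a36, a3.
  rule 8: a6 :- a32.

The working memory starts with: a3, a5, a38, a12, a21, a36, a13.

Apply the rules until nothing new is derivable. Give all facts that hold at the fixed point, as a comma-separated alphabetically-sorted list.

a10, a12, a13, a15, a21, a3, a32, a36, a37, a38, a5, a6

Round 1: rule 5 [a32 :- a38, a21.]; rule 7 [a10 :- a36, a3.]. Adds a32, a10.
Round 2: rule 8 [a6 :- a32.]. Adds a6.
Round 3: rule 2 [a15 :- a6.]. Adds a15.
Round 4: rule 6 [a37 :- a15, a10.]. Adds a37.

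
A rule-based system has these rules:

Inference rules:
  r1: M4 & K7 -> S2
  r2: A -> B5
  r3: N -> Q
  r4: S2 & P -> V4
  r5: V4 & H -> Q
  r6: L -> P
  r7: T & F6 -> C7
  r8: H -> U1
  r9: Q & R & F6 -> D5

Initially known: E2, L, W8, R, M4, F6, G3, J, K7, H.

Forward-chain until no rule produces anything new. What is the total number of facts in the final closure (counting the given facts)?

16

Round 1 — r1, r6, r8, derive S2, P, U1.
Round 2 — r4, derive V4.
Round 3 — r5, derive Q.
Round 4 — r9, derive D5.
Closure: {D5, E2, F6, G3, H, J, K7, L, M4, P, Q, R, S2, U1, V4, W8} — 16 facts.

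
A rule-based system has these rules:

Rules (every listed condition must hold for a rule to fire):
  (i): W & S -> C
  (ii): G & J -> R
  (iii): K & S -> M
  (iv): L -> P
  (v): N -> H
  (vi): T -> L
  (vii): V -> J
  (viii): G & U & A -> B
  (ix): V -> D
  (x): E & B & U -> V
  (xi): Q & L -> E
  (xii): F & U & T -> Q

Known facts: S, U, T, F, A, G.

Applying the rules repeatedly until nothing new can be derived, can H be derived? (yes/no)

no

[1] (vi) [T -> L]; (viii) [G & U & A -> B]; (xii) [F & U & T -> Q]. ⇒ new: L, B, Q.
[2] (iv) [L -> P]; (xi) [Q & L -> E]. ⇒ new: P, E.
[3] (x) [E & B & U -> V]. ⇒ new: V.
[4] (vii) [V -> J]; (ix) [V -> D]. ⇒ new: J, D.
[5] (ii) [G & J -> R]. ⇒ new: R.
Fixed point reached. H is concluded only by (v); (v) needs N (never derived).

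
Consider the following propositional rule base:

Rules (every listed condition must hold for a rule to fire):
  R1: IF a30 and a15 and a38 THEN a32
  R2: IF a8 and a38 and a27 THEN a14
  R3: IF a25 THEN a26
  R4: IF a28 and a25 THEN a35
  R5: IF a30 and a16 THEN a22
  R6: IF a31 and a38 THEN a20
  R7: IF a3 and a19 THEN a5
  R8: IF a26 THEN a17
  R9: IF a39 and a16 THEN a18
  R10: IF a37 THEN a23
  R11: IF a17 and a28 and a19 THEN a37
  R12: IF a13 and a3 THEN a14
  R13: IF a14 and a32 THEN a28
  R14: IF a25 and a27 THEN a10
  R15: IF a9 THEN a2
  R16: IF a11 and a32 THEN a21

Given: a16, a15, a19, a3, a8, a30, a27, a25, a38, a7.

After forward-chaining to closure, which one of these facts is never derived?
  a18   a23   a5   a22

Round 1 fires R1, R2, R3, R5, R7, R14, giving a32, a14, a26, a22, a5, a10.
Round 2 fires R8, R13, giving a17, a28.
Round 3 fires R4, R11, giving a35, a37.
Round 4 fires R10, giving a23.
Derived: a5 (round 1), a23 (round 4), a22 (round 1). a18 never appears in any round.

a18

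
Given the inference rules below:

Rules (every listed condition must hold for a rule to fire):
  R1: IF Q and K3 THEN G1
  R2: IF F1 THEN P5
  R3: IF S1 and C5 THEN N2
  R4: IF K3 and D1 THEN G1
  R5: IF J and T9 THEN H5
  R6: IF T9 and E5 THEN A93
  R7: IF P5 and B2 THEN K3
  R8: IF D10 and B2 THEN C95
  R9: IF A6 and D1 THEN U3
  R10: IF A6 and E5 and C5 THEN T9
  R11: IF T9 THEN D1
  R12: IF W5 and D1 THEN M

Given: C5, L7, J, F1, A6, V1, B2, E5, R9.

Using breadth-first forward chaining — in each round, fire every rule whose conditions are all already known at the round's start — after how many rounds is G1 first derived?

Round 1 — R2, R10, derive P5, T9.
Round 2 — R5, R6, R7, R11, derive H5, A93, K3, D1.
Round 3 — R4, R9, derive G1, U3.
G1 first appears in round 3.

3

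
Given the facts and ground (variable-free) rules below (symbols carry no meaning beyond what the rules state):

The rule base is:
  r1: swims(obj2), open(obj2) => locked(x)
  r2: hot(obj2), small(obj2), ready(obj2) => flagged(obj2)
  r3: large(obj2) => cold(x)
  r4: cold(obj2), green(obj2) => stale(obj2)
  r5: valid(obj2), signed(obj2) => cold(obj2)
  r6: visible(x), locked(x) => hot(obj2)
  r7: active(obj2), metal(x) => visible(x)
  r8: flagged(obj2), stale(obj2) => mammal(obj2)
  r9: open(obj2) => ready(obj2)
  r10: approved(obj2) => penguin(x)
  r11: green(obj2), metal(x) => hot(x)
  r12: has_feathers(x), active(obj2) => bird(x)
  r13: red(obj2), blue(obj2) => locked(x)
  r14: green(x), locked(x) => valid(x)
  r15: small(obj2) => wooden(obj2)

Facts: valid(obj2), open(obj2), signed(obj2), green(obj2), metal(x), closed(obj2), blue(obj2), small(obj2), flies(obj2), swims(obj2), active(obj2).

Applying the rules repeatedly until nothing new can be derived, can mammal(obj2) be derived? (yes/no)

Round 1: r1 [swims(obj2), open(obj2) => locked(x)]; r5 [valid(obj2), signed(obj2) => cold(obj2)]; r7 [active(obj2), metal(x) => visible(x)]; r9 [open(obj2) => ready(obj2)]; r11 [green(obj2), metal(x) => hot(x)]; r15 [small(obj2) => wooden(obj2)]. New: locked(x), cold(obj2), visible(x), ready(obj2), hot(x), wooden(obj2).
Round 2: r4 [cold(obj2), green(obj2) => stale(obj2)]; r6 [visible(x), locked(x) => hot(obj2)]. New: stale(obj2), hot(obj2).
Round 3: r2 [hot(obj2), small(obj2), ready(obj2) => flagged(obj2)]. New: flagged(obj2).
Round 4: r8 [flagged(obj2), stale(obj2) => mammal(obj2)]. New: mammal(obj2).
mammal(obj2) appears in round 4, so it is derivable.

yes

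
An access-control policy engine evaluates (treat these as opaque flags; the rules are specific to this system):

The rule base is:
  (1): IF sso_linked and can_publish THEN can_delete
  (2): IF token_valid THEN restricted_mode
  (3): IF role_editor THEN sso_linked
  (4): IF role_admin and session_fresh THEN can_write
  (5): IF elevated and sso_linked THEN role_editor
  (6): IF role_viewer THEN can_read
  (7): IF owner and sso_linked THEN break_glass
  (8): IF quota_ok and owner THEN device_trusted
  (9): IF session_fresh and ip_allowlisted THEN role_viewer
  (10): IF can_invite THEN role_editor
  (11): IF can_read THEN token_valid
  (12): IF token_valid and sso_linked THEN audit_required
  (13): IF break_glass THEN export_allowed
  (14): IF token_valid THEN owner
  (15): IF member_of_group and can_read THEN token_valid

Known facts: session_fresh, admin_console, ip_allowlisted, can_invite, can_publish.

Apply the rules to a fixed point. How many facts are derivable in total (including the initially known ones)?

16

Round 1 fires (9), (10), giving role_viewer, role_editor.
Round 2 fires (3), (6), giving sso_linked, can_read.
Round 3 fires (1), (11), giving can_delete, token_valid.
Round 4 fires (2), (12), (14), giving restricted_mode, audit_required, owner.
Round 5 fires (7), giving break_glass.
Round 6 fires (13), giving export_allowed.
Closure: {admin_console, audit_required, break_glass, can_delete, can_invite, can_publish, can_read, export_allowed, ip_allowlisted, owner, restricted_mode, role_editor, role_viewer, session_fresh, sso_linked, token_valid} — 16 facts.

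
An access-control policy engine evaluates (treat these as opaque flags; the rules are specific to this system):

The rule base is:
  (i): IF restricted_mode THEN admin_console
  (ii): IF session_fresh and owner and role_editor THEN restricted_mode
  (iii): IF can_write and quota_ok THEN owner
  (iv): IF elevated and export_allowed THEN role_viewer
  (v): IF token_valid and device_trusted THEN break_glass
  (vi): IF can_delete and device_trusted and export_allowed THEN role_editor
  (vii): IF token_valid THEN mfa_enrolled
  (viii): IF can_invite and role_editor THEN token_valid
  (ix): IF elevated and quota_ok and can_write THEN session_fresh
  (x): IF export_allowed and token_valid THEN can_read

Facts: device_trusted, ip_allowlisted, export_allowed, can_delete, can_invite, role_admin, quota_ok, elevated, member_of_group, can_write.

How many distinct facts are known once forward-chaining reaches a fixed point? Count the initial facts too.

Round 1 fires (iii), (iv), (vi), (ix), giving owner, role_viewer, role_editor, session_fresh.
Round 2 fires (ii), (viii), giving restricted_mode, token_valid.
Round 3 fires (i), (v), (vii), (x), giving admin_console, break_glass, mfa_enrolled, can_read.
Closure: {admin_console, break_glass, can_delete, can_invite, can_read, can_write, device_trusted, elevated, export_allowed, ip_allowlisted, member_of_group, mfa_enrolled, owner, quota_ok, restricted_mode, role_admin, role_editor, role_viewer, session_fresh, token_valid} — 20 facts.

20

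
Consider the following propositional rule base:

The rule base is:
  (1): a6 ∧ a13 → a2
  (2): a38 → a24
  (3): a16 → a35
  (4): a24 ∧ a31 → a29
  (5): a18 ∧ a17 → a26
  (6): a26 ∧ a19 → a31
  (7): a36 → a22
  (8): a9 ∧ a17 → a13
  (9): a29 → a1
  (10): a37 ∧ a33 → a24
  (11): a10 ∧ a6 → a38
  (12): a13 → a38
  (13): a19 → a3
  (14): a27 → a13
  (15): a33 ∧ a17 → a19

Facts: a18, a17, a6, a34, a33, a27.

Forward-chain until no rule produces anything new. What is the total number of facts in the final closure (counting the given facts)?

[1] (5) [a18 ∧ a17 → a26]; (14) [a27 → a13]; (15) [a33 ∧ a17 → a19]. ⇒ new: a26, a13, a19.
[2] (1) [a6 ∧ a13 → a2]; (6) [a26 ∧ a19 → a31]; (12) [a13 → a38]; (13) [a19 → a3]. ⇒ new: a2, a31, a38, a3.
[3] (2) [a38 → a24]. ⇒ new: a24.
[4] (4) [a24 ∧ a31 → a29]. ⇒ new: a29.
[5] (9) [a29 → a1]. ⇒ new: a1.
Closure: {a1, a13, a17, a18, a19, a2, a24, a26, a27, a29, a3, a31, a33, a34, a38, a6} — 16 facts.

16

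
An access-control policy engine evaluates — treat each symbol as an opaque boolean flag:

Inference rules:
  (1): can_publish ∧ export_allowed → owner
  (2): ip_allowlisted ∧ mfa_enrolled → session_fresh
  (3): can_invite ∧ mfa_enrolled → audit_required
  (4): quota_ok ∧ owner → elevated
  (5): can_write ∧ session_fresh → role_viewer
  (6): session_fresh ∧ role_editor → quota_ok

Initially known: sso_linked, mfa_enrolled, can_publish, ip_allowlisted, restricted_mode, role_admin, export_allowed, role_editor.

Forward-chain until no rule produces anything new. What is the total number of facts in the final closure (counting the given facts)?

12

Round 1 — (1), (2), derive owner, session_fresh.
Round 2 — (6), derive quota_ok.
Round 3 — (4), derive elevated.
Closure: {can_publish, elevated, export_allowed, ip_allowlisted, mfa_enrolled, owner, quota_ok, restricted_mode, role_admin, role_editor, session_fresh, sso_linked} — 12 facts.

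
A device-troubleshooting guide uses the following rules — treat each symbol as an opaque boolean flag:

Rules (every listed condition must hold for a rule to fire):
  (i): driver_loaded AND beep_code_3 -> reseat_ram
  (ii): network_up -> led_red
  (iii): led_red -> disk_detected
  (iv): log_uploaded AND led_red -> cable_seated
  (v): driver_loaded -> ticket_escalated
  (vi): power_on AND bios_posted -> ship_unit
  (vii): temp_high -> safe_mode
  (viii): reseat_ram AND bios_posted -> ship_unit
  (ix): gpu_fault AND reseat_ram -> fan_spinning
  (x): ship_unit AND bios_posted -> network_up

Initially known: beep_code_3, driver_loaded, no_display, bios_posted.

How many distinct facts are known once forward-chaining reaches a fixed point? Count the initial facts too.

Round 1 fires (i), (v), giving reseat_ram, ticket_escalated.
Round 2 fires (viii), giving ship_unit.
Round 3 fires (x), giving network_up.
Round 4 fires (ii), giving led_red.
Round 5 fires (iii), giving disk_detected.
Closure: {beep_code_3, bios_posted, disk_detected, driver_loaded, led_red, network_up, no_display, reseat_ram, ship_unit, ticket_escalated} — 10 facts.

10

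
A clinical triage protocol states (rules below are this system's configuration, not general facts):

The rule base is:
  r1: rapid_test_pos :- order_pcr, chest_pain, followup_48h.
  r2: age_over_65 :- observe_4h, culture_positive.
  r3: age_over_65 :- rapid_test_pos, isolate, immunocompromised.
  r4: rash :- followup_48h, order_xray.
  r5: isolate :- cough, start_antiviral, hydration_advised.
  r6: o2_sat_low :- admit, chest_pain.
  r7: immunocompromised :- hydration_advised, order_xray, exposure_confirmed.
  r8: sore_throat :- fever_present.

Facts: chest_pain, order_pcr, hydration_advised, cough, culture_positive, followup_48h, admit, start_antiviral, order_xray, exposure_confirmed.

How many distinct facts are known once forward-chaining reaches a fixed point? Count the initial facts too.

Round 1 fires r1, r4, r5, r6, r7, giving rapid_test_pos, rash, isolate, o2_sat_low, immunocompromised.
Round 2 fires r3, giving age_over_65.
Closure: {admit, age_over_65, chest_pain, cough, culture_positive, exposure_confirmed, followup_48h, hydration_advised, immunocompromised, isolate, o2_sat_low, order_pcr, order_xray, rapid_test_pos, rash, start_antiviral} — 16 facts.

16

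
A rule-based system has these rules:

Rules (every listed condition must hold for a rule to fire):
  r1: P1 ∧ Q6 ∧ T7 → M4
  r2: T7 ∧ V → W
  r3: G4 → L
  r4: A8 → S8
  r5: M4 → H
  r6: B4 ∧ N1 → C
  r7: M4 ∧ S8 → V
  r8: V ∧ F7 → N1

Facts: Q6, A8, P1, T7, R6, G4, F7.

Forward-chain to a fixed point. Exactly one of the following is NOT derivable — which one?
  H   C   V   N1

Round 1 fires r1, r3, r4, giving M4, L, S8.
Round 2 fires r5, r7, giving H, V.
Round 3 fires r2, r8, giving W, N1.
Derived: V (round 2), N1 (round 3), H (round 2). C never appears in any round.

C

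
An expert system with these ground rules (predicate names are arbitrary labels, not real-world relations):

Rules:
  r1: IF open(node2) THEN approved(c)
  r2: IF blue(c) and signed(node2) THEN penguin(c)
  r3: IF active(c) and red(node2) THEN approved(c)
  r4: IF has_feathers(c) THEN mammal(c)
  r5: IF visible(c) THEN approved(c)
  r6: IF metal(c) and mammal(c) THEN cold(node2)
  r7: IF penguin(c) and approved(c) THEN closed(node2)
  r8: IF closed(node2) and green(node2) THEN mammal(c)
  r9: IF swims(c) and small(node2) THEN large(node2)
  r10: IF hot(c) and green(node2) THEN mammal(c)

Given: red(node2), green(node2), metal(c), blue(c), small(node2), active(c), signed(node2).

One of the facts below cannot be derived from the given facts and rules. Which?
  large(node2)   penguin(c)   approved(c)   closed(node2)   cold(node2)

large(node2)

[1] r2 [IF blue(c) and signed(node2) THEN penguin(c)]; r3 [IF active(c) and red(node2) THEN approved(c)]. ⇒ new: penguin(c), approved(c).
[2] r7 [IF penguin(c) and approved(c) THEN closed(node2)]. ⇒ new: closed(node2).
[3] r8 [IF closed(node2) and green(node2) THEN mammal(c)]. ⇒ new: mammal(c).
[4] r6 [IF metal(c) and mammal(c) THEN cold(node2)]. ⇒ new: cold(node2).
Derived: penguin(c) (round 1), cold(node2) (round 4), approved(c) (round 1), closed(node2) (round 2). large(node2) never appears in any round.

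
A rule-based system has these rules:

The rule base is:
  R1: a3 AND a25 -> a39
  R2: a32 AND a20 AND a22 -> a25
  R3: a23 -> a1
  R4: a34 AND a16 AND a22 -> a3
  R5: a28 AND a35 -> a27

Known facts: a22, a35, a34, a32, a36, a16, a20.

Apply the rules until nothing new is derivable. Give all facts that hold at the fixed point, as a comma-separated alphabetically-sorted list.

a16, a20, a22, a25, a3, a32, a34, a35, a36, a39

Round 1 fires R2, R4, giving a25, a3.
Round 2 fires R1, giving a39.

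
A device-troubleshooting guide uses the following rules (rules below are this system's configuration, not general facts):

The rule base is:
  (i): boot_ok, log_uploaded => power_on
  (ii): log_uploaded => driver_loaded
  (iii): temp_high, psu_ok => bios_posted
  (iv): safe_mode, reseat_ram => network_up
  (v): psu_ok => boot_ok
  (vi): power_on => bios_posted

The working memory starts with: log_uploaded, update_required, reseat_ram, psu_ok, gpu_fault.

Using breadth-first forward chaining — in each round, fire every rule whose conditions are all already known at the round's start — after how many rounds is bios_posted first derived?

Round 1 fires (ii), (v), giving driver_loaded, boot_ok.
Round 2 fires (i), giving power_on.
Round 3 fires (vi), giving bios_posted.
bios_posted first appears in round 3.

3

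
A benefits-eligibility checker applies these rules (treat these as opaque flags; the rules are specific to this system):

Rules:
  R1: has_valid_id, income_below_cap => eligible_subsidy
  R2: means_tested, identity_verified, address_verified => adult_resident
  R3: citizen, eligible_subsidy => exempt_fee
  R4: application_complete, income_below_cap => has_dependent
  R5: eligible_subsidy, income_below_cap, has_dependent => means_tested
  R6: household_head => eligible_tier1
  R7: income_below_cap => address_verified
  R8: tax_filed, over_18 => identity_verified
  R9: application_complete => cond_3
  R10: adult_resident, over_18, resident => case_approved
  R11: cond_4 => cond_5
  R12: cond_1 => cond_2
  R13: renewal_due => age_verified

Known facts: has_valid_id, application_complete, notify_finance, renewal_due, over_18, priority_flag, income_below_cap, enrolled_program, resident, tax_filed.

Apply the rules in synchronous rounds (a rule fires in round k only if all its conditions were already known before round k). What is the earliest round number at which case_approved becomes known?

4

Round 1: R1 [has_valid_id, income_below_cap => eligible_subsidy]; R4 [application_complete, income_below_cap => has_dependent]; R7 [income_below_cap => address_verified]; R8 [tax_filed, over_18 => identity_verified]; R9 [application_complete => cond_3]; R13 [renewal_due => age_verified]. Adds eligible_subsidy, has_dependent, address_verified, identity_verified, cond_3, age_verified.
Round 2: R5 [eligible_subsidy, income_below_cap, has_dependent => means_tested]. Adds means_tested.
Round 3: R2 [means_tested, identity_verified, address_verified => adult_resident]. Adds adult_resident.
Round 4: R10 [adult_resident, over_18, resident => case_approved]. Adds case_approved.
case_approved first appears in round 4.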